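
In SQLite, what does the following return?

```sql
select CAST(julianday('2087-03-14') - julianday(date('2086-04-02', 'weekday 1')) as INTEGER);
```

`weekday 1` advances to the next Monday; 2086-04-02 is a Tuesday, so it moves forward to 2086-04-08.
22 days remain in April 2086 after the 8th (30 − 8).
Full months from May 2086 through February 2087 contribute their day counts.
Then 14 days into March 2087.
Total: 22 + 31 + 30 + 31 + 31 + 30 + 31 + 30 + 31 + 31 + 28 + 14 = 340.

340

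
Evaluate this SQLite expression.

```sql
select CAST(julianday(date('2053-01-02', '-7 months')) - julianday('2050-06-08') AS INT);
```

725

Adding -7 months to 2053-01-02 gives 2052-06-02.
22 days remain in June 2050 after the 8th (30 − 8).
Full months from July 2050 through May 2052 contribute their day counts.
Then 2 days into June 2052.
Total: 22 + 31 + 31 + 30 + 31 + 30 + 31 + 31 + 28 + 31 + 30 + 31 + 30 + 31 + 31 + 30 + 31 + 30 + 31 + 31 + 29 + 31 + 30 + 31 + 2 = 725.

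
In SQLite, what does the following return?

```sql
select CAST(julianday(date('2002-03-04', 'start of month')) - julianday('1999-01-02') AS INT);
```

1154

`start of month` rewinds 2002-03-04 to 2002-03-01.
29 days remain in January 1999 after the 2nd (31 − 2).
Full months from February 1999 through February 2002 contribute their day counts.
Then 1 day into March 2002.
Total: 29 + 28 + 31 + 30 + 31 + 30 + 31 + 31 + 30 + 31 + 30 + 31 + 31 + 29 + 31 + 30 + 31 + 30 + 31 + 31 + 30 + 31 + 30 + 31 + 31 + 28 + 31 + 30 + 31 + 30 + 31 + 31 + 30 + 31 + 30 + 31 + 31 + 28 + 1 = 1154.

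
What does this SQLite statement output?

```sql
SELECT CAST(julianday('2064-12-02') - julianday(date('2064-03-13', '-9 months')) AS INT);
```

538

Adding -9 months to 2064-03-13 gives 2063-06-13.
17 days remain in June 2063 after the 13th (30 − 13).
Full months from July 2063 through November 2064 contribute their day counts.
Then 2 days into December 2064.
Total: 17 + 31 + 31 + 30 + 31 + 30 + 31 + 31 + 29 + 31 + 30 + 31 + 30 + 31 + 31 + 30 + 31 + 30 + 2 = 538.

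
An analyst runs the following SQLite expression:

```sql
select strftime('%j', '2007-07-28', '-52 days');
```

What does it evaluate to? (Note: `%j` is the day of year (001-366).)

157

First apply '-52 days': 2007-07-28 → 2007-06-06.
Day-of-year for 2007-06-06: days since 2007-01-01 inclusive = 157, zero-padded to 157.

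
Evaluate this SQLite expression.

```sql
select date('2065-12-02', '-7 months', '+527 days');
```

2066-10-11

Adding -7 months to 2065-12-02 gives 2065-05-02.
Applying '+527 days' to 2065-05-02: counting 527 days forward gives 2066-10-11.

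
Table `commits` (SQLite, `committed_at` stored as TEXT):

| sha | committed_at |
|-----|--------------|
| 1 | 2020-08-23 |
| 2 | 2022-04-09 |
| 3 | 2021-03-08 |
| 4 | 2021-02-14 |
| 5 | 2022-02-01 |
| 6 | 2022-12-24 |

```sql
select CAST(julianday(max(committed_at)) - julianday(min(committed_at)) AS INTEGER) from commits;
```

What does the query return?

MIN = 2020-08-23, MAX = 2022-12-24.
8 days remain in August 2020 after the 23rd (31 − 23).
Full months from September 2020 through November 2022 contribute their day counts.
Then 24 days into December 2022.
Total: 8 + 30 + 31 + 30 + 31 + 31 + 28 + 31 + 30 + 31 + 30 + 31 + 31 + 30 + 31 + 30 + 31 + 31 + 28 + 31 + 30 + 31 + 30 + 31 + 31 + 30 + 31 + 30 + 24 = 853.

853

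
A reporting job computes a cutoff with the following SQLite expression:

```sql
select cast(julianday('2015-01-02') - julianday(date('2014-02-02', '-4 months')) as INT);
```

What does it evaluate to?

Adding -4 months to 2014-02-02 gives 2013-10-02.
29 days remain in October 2013 after the 2nd (31 − 2).
Full months from November 2013 through December 2014 contribute their day counts.
Then 2 days into January 2015.
Total: 29 + 30 + 31 + 31 + 28 + 31 + 30 + 31 + 30 + 31 + 31 + 30 + 31 + 30 + 31 + 2 = 457.

457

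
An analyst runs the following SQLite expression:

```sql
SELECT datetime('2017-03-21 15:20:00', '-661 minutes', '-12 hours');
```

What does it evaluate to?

2017-03-20 16:19:00

661 minutes = 11h 1m; -661 minutes from 2017-03-21 15:20:00 is 2017-03-21 04:19:00.
-12 hours from 2017-03-21 04:19:00 is 2017-03-20 16:19:00 (crosses midnight).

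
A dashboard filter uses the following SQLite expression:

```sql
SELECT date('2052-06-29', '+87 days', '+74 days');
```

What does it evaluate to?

Applying '+87 days' to 2052-06-29: counting 87 days forward gives 2052-09-24.
Applying '+74 days' to 2052-09-24: counting 74 days forward gives 2052-12-07.

2052-12-07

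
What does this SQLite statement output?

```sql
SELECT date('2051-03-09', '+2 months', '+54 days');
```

Adding +2 months to 2051-03-09 gives 2051-05-09.
Applying '+54 days' to 2051-05-09: counting 54 days forward gives 2051-07-02.

2051-07-02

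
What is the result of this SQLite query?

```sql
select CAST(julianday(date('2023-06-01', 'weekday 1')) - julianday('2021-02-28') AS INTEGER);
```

827

`weekday 1` advances to the next Monday; 2023-06-01 is a Thursday, so it moves forward to 2023-06-05.
0 days remain in February 2021 after the 28th (28 − 28).
Full months from March 2021 through May 2023 contribute their day counts.
Then 5 days into June 2023.
Total: 0 + 31 + 30 + 31 + 30 + 31 + 31 + 30 + 31 + 30 + 31 + 31 + 28 + 31 + 30 + 31 + 30 + 31 + 31 + 30 + 31 + 30 + 31 + 31 + 28 + 31 + 30 + 31 + 5 = 827.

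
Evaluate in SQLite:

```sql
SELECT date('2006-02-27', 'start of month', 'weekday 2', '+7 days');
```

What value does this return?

2006-02-14

`start of month` rewinds 2006-02-27 to 2006-02-01.
`weekday 2` advances to the next Tuesday; 2006-02-01 is a Wednesday, so it moves forward to 2006-02-07.
Advancing 7 more days within February lands on 2006-02-14.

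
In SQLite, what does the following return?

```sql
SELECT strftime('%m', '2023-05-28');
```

05

`%m` extracts the 2-digit month (01-12): 05.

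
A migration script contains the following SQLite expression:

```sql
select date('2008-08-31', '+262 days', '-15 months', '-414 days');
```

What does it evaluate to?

Applying '+262 days' to 2008-08-31: counting 262 days forward gives 2009-05-20.
Adding -15 months to 2009-05-20 gives 2008-02-20.
Applying '-414 days' to 2008-02-20: counting 414 days back gives 2007-01-02.

2007-01-02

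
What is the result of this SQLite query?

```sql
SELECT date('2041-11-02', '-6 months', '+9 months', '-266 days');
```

2041-05-12

Adding -6 months to 2041-11-02 gives 2041-05-02.
Adding +9 months to 2041-05-02 gives 2042-02-02.
Applying '-266 days' to 2042-02-02: counting 266 days back gives 2041-05-12.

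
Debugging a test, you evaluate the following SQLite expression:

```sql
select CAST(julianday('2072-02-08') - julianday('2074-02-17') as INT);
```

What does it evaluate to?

-740

21 days remain in February 2072 after the 8th (29 − 8).
Full months from March 2072 through January 2074 contribute their day counts.
Then 17 days into February 2074.
Total: 21 + 31 + 30 + 31 + 30 + 31 + 31 + 30 + 31 + 30 + 31 + 31 + 28 + 31 + 30 + 31 + 30 + 31 + 31 + 30 + 31 + 30 + 31 + 31 + 17 = 740.
The subtraction is earlier − later, so the result is −740 → -740.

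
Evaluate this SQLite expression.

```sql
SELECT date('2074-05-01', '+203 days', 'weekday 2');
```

Applying '+203 days' to 2074-05-01: counting 203 days forward gives 2074-11-20.
`weekday 2` advances to the next Tuesday; 2074-11-20 is already a Tuesday, so it stays at 2074-11-20.

2074-11-20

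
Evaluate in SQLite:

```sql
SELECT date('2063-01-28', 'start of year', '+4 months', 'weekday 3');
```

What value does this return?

2063-05-02

`start of year` rewinds 2063-01-28 to 2063-01-01.
Adding +4 months to 2063-01-01 gives 2063-05-01.
`weekday 3` advances to the next Wednesday; 2063-05-01 is a Tuesday, so it moves forward to 2063-05-02.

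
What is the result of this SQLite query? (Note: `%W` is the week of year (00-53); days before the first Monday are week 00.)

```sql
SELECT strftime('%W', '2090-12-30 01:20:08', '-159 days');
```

30

First apply '-159 days': 2090-12-30 01:20:08 → 2090-07-24 01:20:08.
2090-07-24 is a Monday. SQLite's %W counts Mondays since the year started; the result is 30.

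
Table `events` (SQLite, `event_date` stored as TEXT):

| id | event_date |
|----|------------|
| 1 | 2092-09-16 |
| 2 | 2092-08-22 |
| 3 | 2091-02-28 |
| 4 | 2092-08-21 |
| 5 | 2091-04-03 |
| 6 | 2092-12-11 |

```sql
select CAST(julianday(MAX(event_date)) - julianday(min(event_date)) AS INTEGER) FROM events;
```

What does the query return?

652

MIN = 2091-02-28, MAX = 2092-12-11.
0 days remain in February 2091 after the 28th (28 − 28).
Full months from March 2091 through November 2092 contribute their day counts.
Then 11 days into December 2092.
Total: 0 + 31 + 30 + 31 + 30 + 31 + 31 + 30 + 31 + 30 + 31 + 31 + 29 + 31 + 30 + 31 + 30 + 31 + 31 + 30 + 31 + 30 + 11 = 652.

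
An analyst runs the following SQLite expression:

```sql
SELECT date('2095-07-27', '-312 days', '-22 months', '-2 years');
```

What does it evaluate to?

Applying '-312 days' to 2095-07-27: counting 312 days back gives 2094-09-18.
Adding -22 months to 2094-09-18 gives 2092-11-18.
Adding -2 years to 2092-11-18 gives 2090-11-18.

2090-11-18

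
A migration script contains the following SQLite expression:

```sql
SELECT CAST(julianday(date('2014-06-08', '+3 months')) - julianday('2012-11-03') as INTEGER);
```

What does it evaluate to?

674

Adding +3 months to 2014-06-08 gives 2014-09-08.
27 days remain in November 2012 after the 3rd (30 − 3).
Full months from December 2012 through August 2014 contribute their day counts.
Then 8 days into September 2014.
Total: 27 + 31 + 31 + 28 + 31 + 30 + 31 + 30 + 31 + 31 + 30 + 31 + 30 + 31 + 31 + 28 + 31 + 30 + 31 + 30 + 31 + 31 + 8 = 674.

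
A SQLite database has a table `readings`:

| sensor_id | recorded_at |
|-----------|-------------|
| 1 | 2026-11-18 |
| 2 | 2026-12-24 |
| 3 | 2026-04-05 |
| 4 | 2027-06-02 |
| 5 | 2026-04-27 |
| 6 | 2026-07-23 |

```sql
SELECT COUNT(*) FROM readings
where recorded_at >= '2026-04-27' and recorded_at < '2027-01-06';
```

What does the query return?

Rows in [2026-04-27, 2027-01-06): 2026-11-18, 2026-12-24, 2026-04-27, 2026-07-23 → 4 rows.

4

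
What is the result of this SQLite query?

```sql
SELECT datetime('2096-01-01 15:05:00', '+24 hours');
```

+24 hours from 2096-01-01 15:05:00 is 2096-01-02 15:05:00 (crosses midnight).

2096-01-02 15:05:00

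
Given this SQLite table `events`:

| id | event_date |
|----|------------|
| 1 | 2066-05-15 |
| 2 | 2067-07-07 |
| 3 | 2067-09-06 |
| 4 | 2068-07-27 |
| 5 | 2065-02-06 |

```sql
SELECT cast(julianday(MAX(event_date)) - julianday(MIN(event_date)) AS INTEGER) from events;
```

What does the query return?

1267

MIN = 2065-02-06, MAX = 2068-07-27.
22 days remain in February 2065 after the 6th (28 − 6).
Full months from March 2065 through June 2068 contribute their day counts.
Then 27 days into July 2068.
Total: 22 + 31 + 30 + 31 + 30 + 31 + 31 + 30 + 31 + 30 + 31 + 31 + 28 + 31 + 30 + 31 + 30 + 31 + 31 + 30 + 31 + 30 + 31 + 31 + 28 + 31 + 30 + 31 + 30 + 31 + 31 + 30 + 31 + 30 + 31 + 31 + 29 + 31 + 30 + 31 + 30 + 27 = 1267.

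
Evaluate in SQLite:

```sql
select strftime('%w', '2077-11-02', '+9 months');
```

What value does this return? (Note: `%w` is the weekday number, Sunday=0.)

2

First apply '+9 months': 2077-11-02 → 2078-08-02.
2078-08-02 is a Tuesday; with Sunday=0 that is 2.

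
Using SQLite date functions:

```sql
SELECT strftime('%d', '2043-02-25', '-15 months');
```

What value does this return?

First apply '-15 months': 2043-02-25 → 2041-11-25.
`%d` extracts the 2-digit day of month: 25.

25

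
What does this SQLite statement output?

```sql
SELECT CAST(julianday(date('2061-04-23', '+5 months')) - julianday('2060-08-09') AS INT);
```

410

Adding +5 months to 2061-04-23 gives 2061-09-23.
22 days remain in August 2060 after the 9th (31 − 9).
Full months from September 2060 through August 2061 contribute their day counts.
Then 23 days into September 2061.
Total: 22 + 30 + 31 + 30 + 31 + 31 + 28 + 31 + 30 + 31 + 30 + 31 + 31 + 23 = 410.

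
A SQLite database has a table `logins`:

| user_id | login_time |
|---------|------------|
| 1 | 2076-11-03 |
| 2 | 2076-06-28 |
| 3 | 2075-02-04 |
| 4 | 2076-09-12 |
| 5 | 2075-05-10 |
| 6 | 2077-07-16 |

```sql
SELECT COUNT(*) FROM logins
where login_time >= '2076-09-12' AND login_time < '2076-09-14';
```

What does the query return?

Rows in [2076-09-12, 2076-09-14): 2076-09-12 → 1 row.

1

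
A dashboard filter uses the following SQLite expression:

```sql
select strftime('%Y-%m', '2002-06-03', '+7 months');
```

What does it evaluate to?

2003-01

First apply '+7 months': 2002-06-03 → 2003-01-03.
`%Y-%m` extracts the year-month: 2003-01.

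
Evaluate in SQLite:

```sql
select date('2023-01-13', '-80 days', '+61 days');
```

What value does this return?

2022-12-25

Applying '-80 days' to 2023-01-13: counting 80 days back gives 2022-10-25.
Applying '+61 days' to 2022-10-25: counting 61 days forward gives 2022-12-25.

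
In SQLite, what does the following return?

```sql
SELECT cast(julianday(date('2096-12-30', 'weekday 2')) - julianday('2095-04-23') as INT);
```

`weekday 2` advances to the next Tuesday; 2096-12-30 is a Sunday, so it moves forward to 2097-01-01.
7 days remain in April 2095 after the 23rd (30 − 23).
Full months from May 2095 through December 2096 contribute their day counts.
Then 1 day into January 2097.
Total: 7 + 31 + 30 + 31 + 31 + 30 + 31 + 30 + 31 + 31 + 29 + 31 + 30 + 31 + 30 + 31 + 31 + 30 + 31 + 30 + 31 + 1 = 619.

619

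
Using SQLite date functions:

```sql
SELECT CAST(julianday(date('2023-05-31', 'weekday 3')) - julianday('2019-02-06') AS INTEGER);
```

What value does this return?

1575

`weekday 3` advances to the next Wednesday; 2023-05-31 is already a Wednesday, so it stays at 2023-05-31.
22 days remain in February 2019 after the 6th (28 − 6).
Full months from March 2019 through April 2023 contribute their day counts.
Then 31 days into May 2023.
Total: 22 + 31 + 30 + 31 + 30 + 31 + 31 + 30 + 31 + 30 + 31 + 31 + 29 + 31 + 30 + 31 + 30 + 31 + 31 + 30 + 31 + 30 + 31 + 31 + 28 + 31 + 30 + 31 + 30 + 31 + 31 + 30 + 31 + 30 + 31 + 31 + 28 + 31 + 30 + 31 + 30 + 31 + 31 + 30 + 31 + 30 + 31 + 31 + 28 + 31 + 30 + 31 = 1575.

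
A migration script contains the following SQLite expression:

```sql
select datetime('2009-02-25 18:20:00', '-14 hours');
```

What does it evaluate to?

-14 hours from 2009-02-25 18:20:00 is 2009-02-25 04:20:00.

2009-02-25 04:20:00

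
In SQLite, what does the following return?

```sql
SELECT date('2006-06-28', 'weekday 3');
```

2006-06-28

`weekday 3` advances to the next Wednesday; 2006-06-28 is already a Wednesday, so it stays at 2006-06-28.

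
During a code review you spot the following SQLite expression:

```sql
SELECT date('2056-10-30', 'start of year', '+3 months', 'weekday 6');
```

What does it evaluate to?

`start of year` rewinds 2056-10-30 to 2056-01-01.
Adding +3 months to 2056-01-01 gives 2056-04-01.
`weekday 6` advances to the next Saturday; 2056-04-01 is already a Saturday, so it stays at 2056-04-01.

2056-04-01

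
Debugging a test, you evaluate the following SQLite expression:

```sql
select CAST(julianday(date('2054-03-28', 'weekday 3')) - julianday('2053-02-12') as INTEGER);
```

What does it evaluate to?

413

`weekday 3` advances to the next Wednesday; 2054-03-28 is a Saturday, so it moves forward to 2054-04-01.
16 days remain in February 2053 after the 12th (28 − 12).
Full months from March 2053 through March 2054 contribute their day counts.
Then 1 day into April 2054.
Total: 16 + 31 + 30 + 31 + 30 + 31 + 31 + 30 + 31 + 30 + 31 + 31 + 28 + 31 + 1 = 413.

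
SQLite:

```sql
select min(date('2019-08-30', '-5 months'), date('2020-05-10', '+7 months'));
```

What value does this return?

2019-03-30

date('2019-08-30', '-5 months') → 2019-03-30.
date('2020-05-10', '+7 months') → 2020-12-10.
Earlier of the two is 2019-03-30.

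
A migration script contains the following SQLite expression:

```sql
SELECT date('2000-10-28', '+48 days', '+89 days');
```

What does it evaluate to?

2001-03-14

Applying '+48 days' to 2000-10-28: counting 48 days forward gives 2000-12-15.
Applying '+89 days' to 2000-12-15: counting 89 days forward gives 2001-03-14.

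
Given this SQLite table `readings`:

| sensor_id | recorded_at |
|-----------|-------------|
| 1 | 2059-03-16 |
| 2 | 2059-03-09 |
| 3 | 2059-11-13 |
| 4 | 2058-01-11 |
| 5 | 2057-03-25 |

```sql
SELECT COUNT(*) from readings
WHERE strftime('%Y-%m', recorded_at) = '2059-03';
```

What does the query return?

Rows with year-month 2059-03: 2059-03-16, 2059-03-09 → 2.

2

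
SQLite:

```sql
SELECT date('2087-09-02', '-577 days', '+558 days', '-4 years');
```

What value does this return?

2083-08-14

Applying '-577 days' to 2087-09-02: counting 577 days back gives 2086-02-02.
Applying '+558 days' to 2086-02-02: counting 558 days forward gives 2087-08-14.
Adding -4 years to 2087-08-14 gives 2083-08-14.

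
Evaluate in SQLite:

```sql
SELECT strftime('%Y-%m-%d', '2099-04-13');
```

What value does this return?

`%Y-%m-%d` extracts the ISO date: 2099-04-13.

2099-04-13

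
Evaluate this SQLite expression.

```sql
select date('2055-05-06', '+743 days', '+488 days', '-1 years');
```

2057-09-18

Applying '+743 days' to 2055-05-06: counting 743 days forward gives 2057-05-18.
Applying '+488 days' to 2057-05-18: counting 488 days forward gives 2058-09-18.
Adding -1 year to 2058-09-18 gives 2057-09-18.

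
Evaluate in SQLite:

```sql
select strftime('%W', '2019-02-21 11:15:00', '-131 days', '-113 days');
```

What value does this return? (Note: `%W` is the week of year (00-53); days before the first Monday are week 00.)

First apply '-131 days', '-113 days': 2019-02-21 11:15:00 → 2018-06-22 11:15:00.
2018-06-22 is a Friday. SQLite's %W counts Mondays since the year started; the result is 25.

25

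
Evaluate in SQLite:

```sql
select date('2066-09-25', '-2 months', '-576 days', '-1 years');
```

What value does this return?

Adding -2 months to 2066-09-25 gives 2066-07-25.
Applying '-576 days' to 2066-07-25: counting 576 days back gives 2064-12-26.
Adding -1 year to 2064-12-26 gives 2063-12-26.

2063-12-26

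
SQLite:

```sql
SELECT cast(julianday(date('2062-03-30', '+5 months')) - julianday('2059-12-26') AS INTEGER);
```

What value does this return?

Adding +5 months to 2062-03-30 gives 2062-08-30.
5 days remain in December 2059 after the 26th (31 − 26).
Full months from January 2060 through July 2062 contribute their day counts.
Then 30 days into August 2062.
Total: 5 + 31 + 29 + 31 + 30 + 31 + 30 + 31 + 31 + 30 + 31 + 30 + 31 + 31 + 28 + 31 + 30 + 31 + 30 + 31 + 31 + 30 + 31 + 30 + 31 + 31 + 28 + 31 + 30 + 31 + 30 + 31 + 30 = 978.

978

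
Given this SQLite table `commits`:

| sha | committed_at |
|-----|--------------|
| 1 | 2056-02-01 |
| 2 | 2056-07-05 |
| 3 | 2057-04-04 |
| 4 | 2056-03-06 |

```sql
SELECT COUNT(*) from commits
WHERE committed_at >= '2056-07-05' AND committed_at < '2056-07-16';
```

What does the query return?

Rows in [2056-07-05, 2056-07-16): 2056-07-05 → 1 row.

1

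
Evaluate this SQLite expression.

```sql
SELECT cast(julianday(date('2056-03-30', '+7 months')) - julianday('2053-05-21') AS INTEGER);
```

1258

Adding +7 months to 2056-03-30 gives 2056-10-30.
10 days remain in May 2053 after the 21st (31 − 21).
Full months from June 2053 through September 2056 contribute their day counts.
Then 30 days into October 2056.
Total: 10 + 30 + 31 + 31 + 30 + 31 + 30 + 31 + 31 + 28 + 31 + 30 + 31 + 30 + 31 + 31 + 30 + 31 + 30 + 31 + 31 + 28 + 31 + 30 + 31 + 30 + 31 + 31 + 30 + 31 + 30 + 31 + 31 + 29 + 31 + 30 + 31 + 30 + 31 + 31 + 30 + 30 = 1258.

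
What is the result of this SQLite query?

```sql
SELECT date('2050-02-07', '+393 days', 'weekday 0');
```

Applying '+393 days' to 2050-02-07: counting 393 days forward gives 2051-03-07.
`weekday 0` advances to the next Sunday; 2051-03-07 is a Tuesday, so it moves forward to 2051-03-12.

2051-03-12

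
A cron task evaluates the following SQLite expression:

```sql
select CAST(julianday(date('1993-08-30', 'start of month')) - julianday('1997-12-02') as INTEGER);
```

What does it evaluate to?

`start of month` rewinds 1993-08-30 to 1993-08-01.
30 days remain in August 1993 after the 1st (31 − 1).
Full months from September 1993 through November 1997 contribute their day counts.
Then 2 days into December 1997.
Total: 30 + 30 + 31 + 30 + 31 + 31 + 28 + 31 + 30 + 31 + 30 + 31 + 31 + 30 + 31 + 30 + 31 + 31 + 28 + 31 + 30 + 31 + 30 + 31 + 31 + 30 + 31 + 30 + 31 + 31 + 29 + 31 + 30 + 31 + 30 + 31 + 31 + 30 + 31 + 30 + 31 + 31 + 28 + 31 + 30 + 31 + 30 + 31 + 31 + 30 + 31 + 30 + 2 = 1584.
The subtraction is earlier − later, so the result is −1584 → -1584.

-1584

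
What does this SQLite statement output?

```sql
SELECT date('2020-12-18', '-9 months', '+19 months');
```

2021-10-18

Adding -9 months to 2020-12-18 gives 2020-03-18.
Adding +19 months to 2020-03-18 gives 2021-10-18.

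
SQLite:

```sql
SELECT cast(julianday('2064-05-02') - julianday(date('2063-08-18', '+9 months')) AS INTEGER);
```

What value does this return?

-16

Adding +9 months to 2063-08-18 gives 2064-05-18.
Both dates are in May 2064: 18 − 2 = 16.
The subtraction is earlier − later, so the result is −16 → -16.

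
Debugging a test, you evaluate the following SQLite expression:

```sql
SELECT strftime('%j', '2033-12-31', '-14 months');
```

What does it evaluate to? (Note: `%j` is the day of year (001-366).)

First apply '-14 months': 2033-12-31 → 2032-10-31.
Day-of-year for 2032-10-31: days since 2032-01-01 inclusive = 305, zero-padded to 305.

305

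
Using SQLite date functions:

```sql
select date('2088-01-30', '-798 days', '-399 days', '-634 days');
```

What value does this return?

Applying '-798 days' to 2088-01-30: counting 798 days back gives 2085-11-23.
Applying '-399 days' to 2085-11-23: counting 399 days back gives 2084-10-20.
Applying '-634 days' to 2084-10-20: counting 634 days back gives 2083-01-25.

2083-01-25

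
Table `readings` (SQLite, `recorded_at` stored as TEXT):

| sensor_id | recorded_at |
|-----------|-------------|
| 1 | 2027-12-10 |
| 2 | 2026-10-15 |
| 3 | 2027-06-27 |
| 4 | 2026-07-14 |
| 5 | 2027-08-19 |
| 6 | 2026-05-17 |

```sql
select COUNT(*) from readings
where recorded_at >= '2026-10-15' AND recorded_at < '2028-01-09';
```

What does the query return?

4

Rows in [2026-10-15, 2028-01-09): 2027-12-10, 2026-10-15, 2027-06-27, 2027-08-19 → 4 rows.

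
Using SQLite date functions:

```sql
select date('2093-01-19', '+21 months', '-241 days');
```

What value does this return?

Adding +21 months to 2093-01-19 gives 2094-10-19.
Applying '-241 days' to 2094-10-19: counting 241 days back gives 2094-02-20.

2094-02-20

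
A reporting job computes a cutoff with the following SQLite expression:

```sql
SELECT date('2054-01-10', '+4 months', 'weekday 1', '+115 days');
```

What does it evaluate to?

2054-09-03

Adding +4 months to 2054-01-10 gives 2054-05-10.
`weekday 1` advances to the next Monday; 2054-05-10 is a Sunday, so it moves forward to 2054-05-11.
Applying '+115 days' to 2054-05-11: counting 115 days forward gives 2054-09-03.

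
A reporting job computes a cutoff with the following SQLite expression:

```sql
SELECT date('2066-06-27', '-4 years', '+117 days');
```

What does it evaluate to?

2062-10-22

Adding -4 years to 2066-06-27 gives 2062-06-27.
Applying '+117 days' to 2062-06-27: counting 117 days forward gives 2062-10-22.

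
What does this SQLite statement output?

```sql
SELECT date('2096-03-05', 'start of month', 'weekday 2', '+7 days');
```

2096-03-13

`start of month` rewinds 2096-03-05 to 2096-03-01.
`weekday 2` advances to the next Tuesday; 2096-03-01 is a Thursday, so it moves forward to 2096-03-06.
Advancing 7 more days within March lands on 2096-03-13.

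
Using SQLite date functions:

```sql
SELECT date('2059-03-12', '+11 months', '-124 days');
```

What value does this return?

Adding +11 months to 2059-03-12 gives 2060-02-12.
Applying '-124 days' to 2060-02-12: counting 124 days back gives 2059-10-11.

2059-10-11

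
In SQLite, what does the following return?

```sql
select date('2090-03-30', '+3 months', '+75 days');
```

Adding +3 months to 2090-03-30 gives 2090-06-30.
Applying '+75 days' to 2090-06-30: counting 75 days forward gives 2090-09-13.

2090-09-13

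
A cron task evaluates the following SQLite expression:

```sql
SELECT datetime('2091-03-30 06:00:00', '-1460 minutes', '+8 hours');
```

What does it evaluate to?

2091-03-29 13:40:00

1460 minutes = 24h 20m; -1460 minutes from 2091-03-30 06:00:00 is 2091-03-29 05:40:00 (crosses midnight).
+8 hours from 2091-03-29 05:40:00 is 2091-03-29 13:40:00.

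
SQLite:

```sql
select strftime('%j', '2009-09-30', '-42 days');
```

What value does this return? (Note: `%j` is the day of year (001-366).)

231

First apply '-42 days': 2009-09-30 → 2009-08-19.
Day-of-year for 2009-08-19: days since 2009-01-01 inclusive = 231, zero-padded to 231.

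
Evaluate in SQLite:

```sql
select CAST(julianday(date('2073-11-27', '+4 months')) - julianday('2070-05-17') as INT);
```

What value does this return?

Adding +4 months to 2073-11-27 gives 2074-03-27.
14 days remain in May 2070 after the 17th (31 − 17).
Full months from June 2070 through February 2074 contribute their day counts.
Then 27 days into March 2074.
Total: 14 + 30 + 31 + 31 + 30 + 31 + 30 + 31 + 31 + 28 + 31 + 30 + 31 + 30 + 31 + 31 + 30 + 31 + 30 + 31 + 31 + 29 + 31 + 30 + 31 + 30 + 31 + 31 + 30 + 31 + 30 + 31 + 31 + 28 + 31 + 30 + 31 + 30 + 31 + 31 + 30 + 31 + 30 + 31 + 31 + 28 + 27 = 1410.

1410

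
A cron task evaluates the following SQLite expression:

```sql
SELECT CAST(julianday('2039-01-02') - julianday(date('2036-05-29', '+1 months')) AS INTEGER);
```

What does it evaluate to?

Adding +1 month to 2036-05-29 gives 2036-06-29.
1 day remains in June 2036 after the 29th (30 − 29).
Full months from July 2036 through December 2038 contribute their day counts.
Then 2 days into January 2039.
Total: 1 + 31 + 31 + 30 + 31 + 30 + 31 + 31 + 28 + 31 + 30 + 31 + 30 + 31 + 31 + 30 + 31 + 30 + 31 + 31 + 28 + 31 + 30 + 31 + 30 + 31 + 31 + 30 + 31 + 30 + 31 + 2 = 917.

917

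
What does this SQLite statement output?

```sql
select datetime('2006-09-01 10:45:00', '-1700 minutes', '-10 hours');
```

2006-08-30 20:25:00

1700 minutes = 28h 20m; -1700 minutes from 2006-09-01 10:45:00 is 2006-08-31 06:25:00 (crosses midnight).
-10 hours from 2006-08-31 06:25:00 is 2006-08-30 20:25:00 (crosses midnight).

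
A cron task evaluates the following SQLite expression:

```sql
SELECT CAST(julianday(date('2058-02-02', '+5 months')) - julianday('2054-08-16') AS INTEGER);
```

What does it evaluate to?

1416

Adding +5 months to 2058-02-02 gives 2058-07-02.
15 days remain in August 2054 after the 16th (31 − 16).
Full months from September 2054 through June 2058 contribute their day counts.
Then 2 days into July 2058.
Total: 15 + 30 + 31 + 30 + 31 + 31 + 28 + 31 + 30 + 31 + 30 + 31 + 31 + 30 + 31 + 30 + 31 + 31 + 29 + 31 + 30 + 31 + 30 + 31 + 31 + 30 + 31 + 30 + 31 + 31 + 28 + 31 + 30 + 31 + 30 + 31 + 31 + 30 + 31 + 30 + 31 + 31 + 28 + 31 + 30 + 31 + 30 + 2 = 1416.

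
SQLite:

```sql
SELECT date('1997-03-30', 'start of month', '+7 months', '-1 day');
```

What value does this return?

1997-09-30

`start of month` rewinds 1997-03-30 to 1997-03-01.
Adding +7 months to 1997-03-01 gives 1997-10-01.
Going back 1 day from 1997-10-01 reaches 1997-09-30 (last day of September, 30 days).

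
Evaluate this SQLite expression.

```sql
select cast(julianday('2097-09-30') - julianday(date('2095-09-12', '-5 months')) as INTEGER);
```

902

Adding -5 months to 2095-09-12 gives 2095-04-12.
18 days remain in April 2095 after the 12th (30 − 12).
Full months from May 2095 through August 2097 contribute their day counts.
Then 30 days into September 2097.
Total: 18 + 31 + 30 + 31 + 31 + 30 + 31 + 30 + 31 + 31 + 29 + 31 + 30 + 31 + 30 + 31 + 31 + 30 + 31 + 30 + 31 + 31 + 28 + 31 + 30 + 31 + 30 + 31 + 31 + 30 = 902.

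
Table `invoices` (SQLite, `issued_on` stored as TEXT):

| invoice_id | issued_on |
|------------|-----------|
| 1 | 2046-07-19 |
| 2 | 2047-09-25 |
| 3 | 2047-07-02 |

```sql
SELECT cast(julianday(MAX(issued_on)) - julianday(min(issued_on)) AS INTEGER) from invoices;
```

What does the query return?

MIN = 2046-07-19, MAX = 2047-09-25.
12 days remain in July 2046 after the 19th (31 − 19).
Full months from August 2046 through August 2047 contribute their day counts.
Then 25 days into September 2047.
Total: 12 + 31 + 30 + 31 + 30 + 31 + 31 + 28 + 31 + 30 + 31 + 30 + 31 + 31 + 25 = 433.

433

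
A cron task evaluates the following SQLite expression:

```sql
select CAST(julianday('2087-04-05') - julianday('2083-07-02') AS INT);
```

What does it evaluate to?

29 days remain in July 2083 after the 2nd (31 − 2).
Full months from August 2083 through March 2087 contribute their day counts.
Then 5 days into April 2087.
Total: 29 + 31 + 30 + 31 + 30 + 31 + 31 + 29 + 31 + 30 + 31 + 30 + 31 + 31 + 30 + 31 + 30 + 31 + 31 + 28 + 31 + 30 + 31 + 30 + 31 + 31 + 30 + 31 + 30 + 31 + 31 + 28 + 31 + 30 + 31 + 30 + 31 + 31 + 30 + 31 + 30 + 31 + 31 + 28 + 31 + 5 = 1373.

1373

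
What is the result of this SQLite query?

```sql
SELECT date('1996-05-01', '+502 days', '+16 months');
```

Applying '+502 days' to 1996-05-01: counting 502 days forward gives 1997-09-15.
Adding +16 months to 1997-09-15 gives 1999-01-15.

1999-01-15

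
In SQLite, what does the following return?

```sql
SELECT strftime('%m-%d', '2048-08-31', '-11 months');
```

First apply '-11 months': 2048-08-31 → 2047-10-01.
`%m-%d` extracts the month-day: 10-01.

10-01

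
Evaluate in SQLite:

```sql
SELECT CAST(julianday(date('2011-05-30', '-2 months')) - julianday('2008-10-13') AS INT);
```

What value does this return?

898

Adding -2 months to 2011-05-30 gives 2011-03-30.
18 days remain in October 2008 after the 13th (31 − 13).
Full months from November 2008 through February 2011 contribute their day counts.
Then 30 days into March 2011.
Total: 18 + 30 + 31 + 31 + 28 + 31 + 30 + 31 + 30 + 31 + 31 + 30 + 31 + 30 + 31 + 31 + 28 + 31 + 30 + 31 + 30 + 31 + 31 + 30 + 31 + 30 + 31 + 31 + 28 + 30 = 898.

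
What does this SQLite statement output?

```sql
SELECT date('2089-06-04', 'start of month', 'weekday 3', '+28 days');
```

`start of month` rewinds 2089-06-04 to 2089-06-01.
`weekday 3` advances to the next Wednesday; 2089-06-01 is already a Wednesday, so it stays at 2089-06-01.
Advancing 28 more days within June lands on 2089-06-29.

2089-06-29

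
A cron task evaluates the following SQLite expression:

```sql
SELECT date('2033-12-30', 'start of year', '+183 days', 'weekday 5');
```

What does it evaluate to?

2033-07-08

`start of year` rewinds 2033-12-30 to 2033-01-01.
Applying '+183 days' to 2033-01-01: counting 183 days forward gives 2033-07-03.
`weekday 5` advances to the next Friday; 2033-07-03 is a Sunday, so it moves forward to 2033-07-08.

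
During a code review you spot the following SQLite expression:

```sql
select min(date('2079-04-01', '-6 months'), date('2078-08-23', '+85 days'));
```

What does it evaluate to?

2078-10-01

date('2079-04-01', '-6 months') → 2078-10-01.
date('2078-08-23', '+85 days') → 2078-11-16.
Earlier of the two is 2078-10-01.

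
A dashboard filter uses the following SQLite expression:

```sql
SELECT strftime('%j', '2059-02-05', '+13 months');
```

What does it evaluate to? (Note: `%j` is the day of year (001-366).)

First apply '+13 months': 2059-02-05 → 2060-03-05.
Day-of-year for 2060-03-05: days since 2060-01-01 inclusive = 65, zero-padded to 065.

065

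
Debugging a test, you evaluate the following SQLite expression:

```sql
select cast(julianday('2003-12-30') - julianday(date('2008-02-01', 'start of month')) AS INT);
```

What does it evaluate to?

`start of month` rewinds 2008-02-01 to 2008-02-01.
1 day remains in December 2003 after the 30th (31 − 30).
Full months from January 2004 through January 2008 contribute their day counts.
Then 1 day into February 2008.
Total: 1 + 31 + 29 + 31 + 30 + 31 + 30 + 31 + 31 + 30 + 31 + 30 + 31 + 31 + 28 + 31 + 30 + 31 + 30 + 31 + 31 + 30 + 31 + 30 + 31 + 31 + 28 + 31 + 30 + 31 + 30 + 31 + 31 + 30 + 31 + 30 + 31 + 31 + 28 + 31 + 30 + 31 + 30 + 31 + 31 + 30 + 31 + 30 + 31 + 31 + 1 = 1494.
The subtraction is earlier − later, so the result is −1494 → -1494.

-1494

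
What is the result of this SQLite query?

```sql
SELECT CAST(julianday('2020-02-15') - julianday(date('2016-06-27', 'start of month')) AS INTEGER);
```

1354

`start of month` rewinds 2016-06-27 to 2016-06-01.
29 days remain in June 2016 after the 1st (30 − 1).
Full months from July 2016 through January 2020 contribute their day counts.
Then 15 days into February 2020.
Total: 29 + 31 + 31 + 30 + 31 + 30 + 31 + 31 + 28 + 31 + 30 + 31 + 30 + 31 + 31 + 30 + 31 + 30 + 31 + 31 + 28 + 31 + 30 + 31 + 30 + 31 + 31 + 30 + 31 + 30 + 31 + 31 + 28 + 31 + 30 + 31 + 30 + 31 + 31 + 30 + 31 + 30 + 31 + 31 + 15 = 1354.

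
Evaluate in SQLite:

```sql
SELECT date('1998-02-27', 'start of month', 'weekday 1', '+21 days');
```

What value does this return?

`start of month` rewinds 1998-02-27 to 1998-02-01.
`weekday 1` advances to the next Monday; 1998-02-01 is a Sunday, so it moves forward to 1998-02-02.
Advancing 21 more days within February lands on 1998-02-23.

1998-02-23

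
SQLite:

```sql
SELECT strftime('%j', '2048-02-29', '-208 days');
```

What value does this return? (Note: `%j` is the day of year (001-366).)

First apply '-208 days': 2048-02-29 → 2047-08-05.
Day-of-year for 2047-08-05: days since 2047-01-01 inclusive = 217, zero-padded to 217.

217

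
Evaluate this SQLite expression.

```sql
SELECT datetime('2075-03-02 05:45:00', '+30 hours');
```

2075-03-03 11:45:00

+30 hours from 2075-03-02 05:45:00 is 2075-03-03 11:45:00 (crosses midnight).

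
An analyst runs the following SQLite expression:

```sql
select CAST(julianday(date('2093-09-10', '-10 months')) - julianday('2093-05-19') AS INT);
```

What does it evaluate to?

Adding -10 months to 2093-09-10 gives 2092-11-10.
20 days remain in November 2092 after the 10th (30 − 10).
December 2092: 31 days.
January 2093: 31 days.
February 2093: 28 days.
March 2093: 31 days.
April 2093: 30 days.
Then 19 days into May 2093.
Total: 20 + 31 + 31 + 28 + 31 + 30 + 19 = 190.
The subtraction is earlier − later, so the result is −190 → -190.

-190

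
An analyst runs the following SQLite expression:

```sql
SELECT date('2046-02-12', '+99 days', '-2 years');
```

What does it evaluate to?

Applying '+99 days' to 2046-02-12: counting 99 days forward gives 2046-05-22.
Adding -2 years to 2046-05-22 gives 2044-05-22.

2044-05-22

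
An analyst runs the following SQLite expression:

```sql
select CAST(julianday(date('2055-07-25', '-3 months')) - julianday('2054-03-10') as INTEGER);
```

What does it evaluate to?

Adding -3 months to 2055-07-25 gives 2055-04-25.
21 days remain in March 2054 after the 10th (31 − 10).
Full months from April 2054 through March 2055 contribute their day counts.
Then 25 days into April 2055.
Total: 21 + 30 + 31 + 30 + 31 + 31 + 30 + 31 + 30 + 31 + 31 + 28 + 31 + 25 = 411.

411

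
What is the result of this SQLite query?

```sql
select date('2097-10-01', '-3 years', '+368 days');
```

2095-10-04

Adding -3 years to 2097-10-01 gives 2094-10-01.
Applying '+368 days' to 2094-10-01: counting 368 days forward gives 2095-10-04.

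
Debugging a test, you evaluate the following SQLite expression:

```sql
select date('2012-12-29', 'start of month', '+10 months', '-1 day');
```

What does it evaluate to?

`start of month` rewinds 2012-12-29 to 2012-12-01.
Adding +10 months to 2012-12-01 gives 2013-10-01.
Going back 1 day from 2013-10-01 reaches 2013-09-30 (last day of September, 30 days).

2013-09-30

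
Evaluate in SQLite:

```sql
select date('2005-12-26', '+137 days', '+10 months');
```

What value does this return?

Applying '+137 days' to 2005-12-26: counting 137 days forward gives 2006-05-12.
Adding +10 months to 2006-05-12 gives 2007-03-12.

2007-03-12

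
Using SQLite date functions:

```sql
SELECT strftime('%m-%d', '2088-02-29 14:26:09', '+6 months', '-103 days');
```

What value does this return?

First apply '+6 months', '-103 days': 2088-02-29 14:26:09 → 2088-05-18 14:26:09.
`%m-%d` extracts the month-day: 05-18.

05-18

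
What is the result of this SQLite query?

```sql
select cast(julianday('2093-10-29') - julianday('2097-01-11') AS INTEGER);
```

2 days remain in October 2093 after the 29th (31 − 29).
Full months from November 2093 through December 2096 contribute their day counts.
Then 11 days into January 2097.
Total: 2 + 30 + 31 + 31 + 28 + 31 + 30 + 31 + 30 + 31 + 31 + 30 + 31 + 30 + 31 + 31 + 28 + 31 + 30 + 31 + 30 + 31 + 31 + 30 + 31 + 30 + 31 + 31 + 29 + 31 + 30 + 31 + 30 + 31 + 31 + 30 + 31 + 30 + 31 + 11 = 1170.
The subtraction is earlier − later, so the result is −1170 → -1170.

-1170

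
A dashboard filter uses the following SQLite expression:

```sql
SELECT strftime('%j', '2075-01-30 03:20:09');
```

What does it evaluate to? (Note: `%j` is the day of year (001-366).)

Day-of-year for 2075-01-30: days since 2075-01-01 inclusive = 30, zero-padded to 030.

030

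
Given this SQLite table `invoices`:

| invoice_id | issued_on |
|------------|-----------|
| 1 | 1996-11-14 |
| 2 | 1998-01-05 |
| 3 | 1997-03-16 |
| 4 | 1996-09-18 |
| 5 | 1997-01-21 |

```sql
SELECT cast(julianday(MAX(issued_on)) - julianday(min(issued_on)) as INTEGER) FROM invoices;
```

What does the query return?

MIN = 1996-09-18, MAX = 1998-01-05.
12 days remain in September 1996 after the 18th (30 − 18).
Full months from October 1996 through December 1997 contribute their day counts.
Then 5 days into January 1998.
Total: 12 + 31 + 30 + 31 + 31 + 28 + 31 + 30 + 31 + 30 + 31 + 31 + 30 + 31 + 30 + 31 + 5 = 474.

474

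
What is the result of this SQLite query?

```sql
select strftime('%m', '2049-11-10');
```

11

`%m` extracts the 2-digit month (01-12): 11.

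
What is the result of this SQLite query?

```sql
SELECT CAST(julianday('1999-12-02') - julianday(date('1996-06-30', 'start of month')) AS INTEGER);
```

1279

`start of month` rewinds 1996-06-30 to 1996-06-01.
29 days remain in June 1996 after the 1st (30 − 1).
Full months from July 1996 through November 1999 contribute their day counts.
Then 2 days into December 1999.
Total: 29 + 31 + 31 + 30 + 31 + 30 + 31 + 31 + 28 + 31 + 30 + 31 + 30 + 31 + 31 + 30 + 31 + 30 + 31 + 31 + 28 + 31 + 30 + 31 + 30 + 31 + 31 + 30 + 31 + 30 + 31 + 31 + 28 + 31 + 30 + 31 + 30 + 31 + 31 + 30 + 31 + 30 + 2 = 1279.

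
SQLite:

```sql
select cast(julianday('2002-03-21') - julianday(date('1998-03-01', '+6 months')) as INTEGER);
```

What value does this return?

Adding +6 months to 1998-03-01 gives 1998-09-01.
29 days remain in September 1998 after the 1st (30 − 1).
Full months from October 1998 through February 2002 contribute their day counts.
Then 21 days into March 2002.
Total: 29 + 31 + 30 + 31 + 31 + 28 + 31 + 30 + 31 + 30 + 31 + 31 + 30 + 31 + 30 + 31 + 31 + 29 + 31 + 30 + 31 + 30 + 31 + 31 + 30 + 31 + 30 + 31 + 31 + 28 + 31 + 30 + 31 + 30 + 31 + 31 + 30 + 31 + 30 + 31 + 31 + 28 + 21 = 1297.

1297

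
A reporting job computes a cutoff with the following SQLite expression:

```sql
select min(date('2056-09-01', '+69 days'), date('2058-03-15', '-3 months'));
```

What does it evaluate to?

date('2056-09-01', '+69 days') → 2056-11-09.
date('2058-03-15', '-3 months') → 2057-12-15.
Earlier of the two is 2056-11-09.

2056-11-09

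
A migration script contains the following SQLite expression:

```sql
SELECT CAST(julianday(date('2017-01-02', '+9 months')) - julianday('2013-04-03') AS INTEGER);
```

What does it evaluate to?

Adding +9 months to 2017-01-02 gives 2017-10-02.
27 days remain in April 2013 after the 3rd (30 − 3).
Full months from May 2013 through September 2017 contribute their day counts.
Then 2 days into October 2017.
Total: 27 + 31 + 30 + 31 + 31 + 30 + 31 + 30 + 31 + 31 + 28 + 31 + 30 + 31 + 30 + 31 + 31 + 30 + 31 + 30 + 31 + 31 + 28 + 31 + 30 + 31 + 30 + 31 + 31 + 30 + 31 + 30 + 31 + 31 + 29 + 31 + 30 + 31 + 30 + 31 + 31 + 30 + 31 + 30 + 31 + 31 + 28 + 31 + 30 + 31 + 30 + 31 + 31 + 30 + 2 = 1643.

1643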